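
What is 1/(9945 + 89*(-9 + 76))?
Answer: 1/15908 ≈ 6.2861e-5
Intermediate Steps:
1/(9945 + 89*(-9 + 76)) = 1/(9945 + 89*67) = 1/(9945 + 5963) = 1/15908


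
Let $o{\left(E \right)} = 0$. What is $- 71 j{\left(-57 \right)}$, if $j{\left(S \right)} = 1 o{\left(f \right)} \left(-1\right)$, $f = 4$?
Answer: $0$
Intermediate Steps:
$j{\left(S \right)} = 0$ ($j{\left(S \right)} = 1 \cdot 0 \left(-1\right) = 0 \left(-1\right) = 0$)
$- 71 j{\left(-57 \right)} = \left(-71\right) 0 = 0$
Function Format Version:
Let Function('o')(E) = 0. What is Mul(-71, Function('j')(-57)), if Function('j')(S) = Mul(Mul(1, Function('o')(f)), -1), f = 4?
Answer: 0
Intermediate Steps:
Function('j')(S) = 0 (Function('j')(S) = Mul(Mul(1, 0), -1) = Mul(0, -1) = 0)
Mul(-71, Function('j')(-57)) = Mul(-71, 0) = 0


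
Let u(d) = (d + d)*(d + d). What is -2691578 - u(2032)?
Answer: -19207674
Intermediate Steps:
u(d) = 4*d**2 (u(d) = (2*d)*(2*d) = 4*d**2)
-2691578 - u(2032) = -2691578 - 4*2032**2 = -2691578 - 4*4129024 = -2691578 - 1*16516096 = -2691578 - 16516096 = -19207674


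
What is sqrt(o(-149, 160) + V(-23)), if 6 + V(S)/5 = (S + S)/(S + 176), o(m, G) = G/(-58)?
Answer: 2*I*sqrt(18736465)/1479 ≈ 5.8534*I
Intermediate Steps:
o(m, G) = -G/58 (o(m, G) = G*(-1/58) = -G/58)
V(S) = -30 + 10*S/(176 + S) (V(S) = -30 + 5*((S + S)/(S + 176)) = -30 + 5*((2*S)/(176 + S)) = -30 + 5*(2*S/(176 + S)) = -30 + 10*S/(176 + S))
sqrt(o(-149, 160) + V(-23)) = sqrt(-1/58*160 + 20*(-264 - 1*(-23))/(176 - 23)) = sqrt(-80/29 + 20*(-264 + 23)/153) = sqrt(-80/29 + 20*(1/153)*(-241)) = sqrt(-80/29 - 4820/153) = sqrt(-152020/4437) = 2*I*sqrt(18736465)/1479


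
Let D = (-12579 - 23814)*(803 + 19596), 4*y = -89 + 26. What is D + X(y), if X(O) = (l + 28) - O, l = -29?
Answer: -2969523169/4 ≈ -7.4238e+8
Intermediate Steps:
y = -63/4 (y = (-89 + 26)/4 = (¼)*(-63) = -63/4 ≈ -15.750)
D = -742380807 (D = -36393*20399 = -742380807)
X(O) = -1 - O (X(O) = (-29 + 28) - O = -1 - O)
D + X(y) = -742380807 + (-1 - 1*(-63/4)) = -742380807 + (-1 + 63/4) = -742380807 + 59/4 = -2969523169/4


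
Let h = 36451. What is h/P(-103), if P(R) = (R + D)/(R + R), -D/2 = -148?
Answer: -7508906/193 ≈ -38906.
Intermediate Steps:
D = 296 (D = -2*(-148) = 296)
P(R) = (296 + R)/(2*R) (P(R) = (R + 296)/(R + R) = (296 + R)/((2*R)) = (296 + R)*(1/(2*R)) = (296 + R)/(2*R))
h/P(-103) = 36451/(((½)*(296 - 103)/(-103))) = 36451/(((½)*(-1/103)*193)) = 36451/(-193/206) = 36451*(-206/193) = -7508906/193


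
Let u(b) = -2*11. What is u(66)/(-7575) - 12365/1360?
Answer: -18726991/2060400 ≈ -9.0890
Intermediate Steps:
u(b) = -22
u(66)/(-7575) - 12365/1360 = -22/(-7575) - 12365/1360 = -22*(-1/7575) - 12365*1/1360 = 22/7575 - 2473/272 = -18726991/2060400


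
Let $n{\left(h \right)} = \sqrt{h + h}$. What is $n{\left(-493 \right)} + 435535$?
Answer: $435535 + i \sqrt{986} \approx 4.3554 \cdot 10^{5} + 31.401 i$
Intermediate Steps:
$n{\left(h \right)} = \sqrt{2} \sqrt{h}$ ($n{\left(h \right)} = \sqrt{2 h} = \sqrt{2} \sqrt{h}$)
$n{\left(-493 \right)} + 435535 = \sqrt{2} \sqrt{-493} + 435535 = \sqrt{2} i \sqrt{493} + 435535 = i \sqrt{986} + 435535 = 435535 + i \sqrt{986}$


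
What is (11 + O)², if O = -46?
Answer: 1225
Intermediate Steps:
(11 + O)² = (11 - 46)² = (-35)² = 1225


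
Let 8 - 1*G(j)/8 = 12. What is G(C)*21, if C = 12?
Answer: -672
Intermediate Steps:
G(j) = -32 (G(j) = 64 - 8*12 = 64 - 96 = -32)
G(C)*21 = -32*21 = -672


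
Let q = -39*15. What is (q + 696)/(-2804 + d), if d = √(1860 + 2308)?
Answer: -25937/654854 - 37*√1042/1309708 ≈ -0.040519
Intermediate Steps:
d = 2*√1042 (d = √4168 = 2*√1042 ≈ 64.560)
q = -585
(q + 696)/(-2804 + d) = (-585 + 696)/(-2804 + 2*√1042) = 111/(-2804 + 2*√1042)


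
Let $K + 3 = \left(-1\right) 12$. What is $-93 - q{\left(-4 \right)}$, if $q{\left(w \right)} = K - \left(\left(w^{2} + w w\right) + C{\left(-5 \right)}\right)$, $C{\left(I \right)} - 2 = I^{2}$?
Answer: $-19$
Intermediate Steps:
$C{\left(I \right)} = 2 + I^{2}$
$K = -15$ ($K = -3 - 12 = -15$)
$q{\left(w \right)} = -42 - 2 w^{2}$ ($q{\left(w \right)} = -15 - \left(\left(w^{2} + w w\right) + \left(2 + \left(-5\right)^{2}\right)\right) = -15 - \left(\left(w^{2} + w^{2}\right) + \left(2 + 25\right)\right) = -15 - \left(2 w^{2} + 27\right) = -15 - \left(27 + 2 w^{2}\right) = -42 - 2 w^{2}$)
$-93 - q{\left(-4 \right)} = -93 - \left(-42 - 2 \left(-4\right)^{2}\right) = -93 - \left(-42 - 32\right) = -93 - -74 = -93 + 74 = -19$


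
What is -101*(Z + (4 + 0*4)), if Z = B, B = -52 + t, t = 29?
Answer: 1919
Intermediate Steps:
B = -23 (B = -52 + 29 = -23)
Z = -23
-101*(Z + (4 + 0*4)) = -101*(-23 + (4 + 0*4)) = -101*(-23 + (4 + 0)) = -101*(-23 + 4) = -101*(-19) = 1919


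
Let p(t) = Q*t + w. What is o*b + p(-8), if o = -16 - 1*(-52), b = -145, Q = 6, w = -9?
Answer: -5277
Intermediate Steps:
o = 36 (o = -16 + 52 = 36)
p(t) = -9 + 6*t (p(t) = 6*t - 9 = -9 + 6*t)
o*b + p(-8) = 36*(-145) + (-9 + 6*(-8)) = -5220 + (-9 - 48) = -5220 - 57 = -5277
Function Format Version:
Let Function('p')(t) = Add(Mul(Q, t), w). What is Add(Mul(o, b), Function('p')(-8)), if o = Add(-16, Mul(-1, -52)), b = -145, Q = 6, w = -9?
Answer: -5277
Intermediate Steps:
o = 36 (o = Add(-16, 52) = 36)
Function('p')(t) = Add(-9, Mul(6, t)) (Function('p')(t) = Add(Mul(6, t), -9) = Add(-9, Mul(6, t)))
Add(Mul(o, b), Function('p')(-8)) = Add(Mul(36, -145), Add(-9, Mul(6, -8))) = Add(-5220, Add(-9, -48)) = Add(-5220, -57) = -5277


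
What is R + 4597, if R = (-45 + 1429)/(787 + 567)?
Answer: 3112861/677 ≈ 4598.0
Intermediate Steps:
R = 692/677 (R = 1384/1354 = 1384*(1/1354) = 692/677 ≈ 1.0222)
R + 4597 = 692/677 + 4597 = 3112861/677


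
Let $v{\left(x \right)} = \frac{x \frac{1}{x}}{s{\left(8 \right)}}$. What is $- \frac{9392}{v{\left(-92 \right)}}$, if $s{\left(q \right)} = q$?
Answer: $-75136$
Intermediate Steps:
$v{\left(x \right)} = \frac{1}{8}$ ($v{\left(x \right)} = \frac{x \frac{1}{x}}{8} = 1 \cdot \frac{1}{8} = \frac{1}{8}$)
$- \frac{9392}{v{\left(-92 \right)}} = - 9392 \frac{1}{\frac{1}{8}} = \left(-9392\right) 8 = -75136$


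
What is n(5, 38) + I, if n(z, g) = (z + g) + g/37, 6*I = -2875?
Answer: -96601/222 ≈ -435.14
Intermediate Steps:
I = -2875/6 (I = (⅙)*(-2875) = -2875/6 ≈ -479.17)
n(z, g) = z + 38*g/37 (n(z, g) = (g + z) + g*(1/37) = (g + z) + g/37 = z + 38*g/37)
n(5, 38) + I = (5 + (38/37)*38) - 2875/6 = (5 + 1444/37) - 2875/6 = 1629/37 - 2875/6 = -96601/222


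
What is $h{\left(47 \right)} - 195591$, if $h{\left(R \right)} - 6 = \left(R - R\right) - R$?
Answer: $-195632$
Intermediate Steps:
$h{\left(R \right)} = 6 - R$ ($h{\left(R \right)} = 6 + \left(\left(R - R\right) - R\right) = 6 + \left(0 - R\right) = 6 - R$)
$h{\left(47 \right)} - 195591 = \left(6 - 47\right) - 195591 = -41 - 195591 = -195632$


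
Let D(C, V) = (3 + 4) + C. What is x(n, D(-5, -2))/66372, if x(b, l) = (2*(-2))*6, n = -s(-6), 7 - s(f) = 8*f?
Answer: -2/5531 ≈ -0.00036160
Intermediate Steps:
D(C, V) = 7 + C
s(f) = 7 - 8*f
n = -55 (n = -(7 - 8*(-6)) = -(7 + 48) = -1*55 = -55)
x(b, l) = -24 (x(b, l) = -4*6 = -24)
x(n, D(-5, -2))/66372 = -24/66372 = -24*1/66372 = -2/5531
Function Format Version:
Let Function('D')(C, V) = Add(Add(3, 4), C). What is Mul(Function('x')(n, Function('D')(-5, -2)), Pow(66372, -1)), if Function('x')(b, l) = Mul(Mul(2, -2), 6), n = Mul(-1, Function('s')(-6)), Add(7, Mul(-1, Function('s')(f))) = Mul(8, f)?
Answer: Rational(-2, 5531) ≈ -0.00036160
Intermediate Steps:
Function('D')(C, V) = Add(7, C)
Function('s')(f) = Add(7, Mul(-8, f)) (Function('s')(f) = Add(7, Mul(-1, Mul(8, f))) = Add(7, Mul(-8, f)))
n = -55 (n = Mul(-1, Add(7, Mul(-8, -6))) = Mul(-1, Add(7, 48)) = Mul(-1, 55) = -55)
Function('x')(b, l) = -24 (Function('x')(b, l) = Mul(-4, 6) = -24)
Mul(Function('x')(n, Function('D')(-5, -2)), Pow(66372, -1)) = Mul(-24, Pow(66372, -1)) = Mul(-24, Rational(1, 66372)) = Rational(-2, 5531)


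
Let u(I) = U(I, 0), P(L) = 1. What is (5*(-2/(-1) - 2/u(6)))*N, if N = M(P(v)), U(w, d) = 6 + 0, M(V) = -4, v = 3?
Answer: -100/3 ≈ -33.333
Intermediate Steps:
U(w, d) = 6
u(I) = 6
N = -4
(5*(-2/(-1) - 2/u(6)))*N = (5*(-2/(-1) - 2/6))*(-4) = (5*(-2*(-1) - 2*⅙))*(-4) = (5*(2 - ⅓))*(-4) = (5*(5/3))*(-4) = (25/3)*(-4) = -100/3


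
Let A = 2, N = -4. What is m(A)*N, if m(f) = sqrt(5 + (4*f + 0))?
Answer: -4*sqrt(13) ≈ -14.422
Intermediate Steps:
m(f) = sqrt(5 + 4*f)
m(A)*N = sqrt(5 + 4*2)*(-4) = sqrt(5 + 8)*(-4) = sqrt(13)*(-4) = -4*sqrt(13)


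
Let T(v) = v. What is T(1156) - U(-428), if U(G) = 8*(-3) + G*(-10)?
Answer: -3100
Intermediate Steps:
U(G) = -24 - 10*G
T(1156) - U(-428) = 1156 - (-24 - 10*(-428)) = 1156 - (-24 + 4280) = 1156 - 1*4256 = 1156 - 4256 = -3100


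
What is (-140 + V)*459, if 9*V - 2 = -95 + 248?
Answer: -56355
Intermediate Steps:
V = 155/9 (V = 2/9 + (-95 + 248)/9 = 2/9 + (⅑)*153 = 2/9 + 17 = 155/9 ≈ 17.222)
(-140 + V)*459 = (-140 + 155/9)*459 = -1105/9*459 = -56355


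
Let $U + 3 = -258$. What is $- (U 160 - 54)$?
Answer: $41814$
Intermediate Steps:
$U = -261$ ($U = -3 - 258 = -261$)
$- (U 160 - 54) = - (\left(-261\right) 160 - 54) = - (-41760 - 54) = \left(-1\right) \left(-41814\right) = 41814$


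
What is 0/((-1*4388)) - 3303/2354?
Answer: -3303/2354 ≈ -1.4031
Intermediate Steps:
0/((-1*4388)) - 3303/2354 = 0/(-4388) - 3303*1/2354 = 0*(-1/4388) - 3303/2354 = 0 - 3303/2354 = -3303/2354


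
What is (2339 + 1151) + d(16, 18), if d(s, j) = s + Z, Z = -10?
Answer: 3496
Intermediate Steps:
d(s, j) = -10 + s (d(s, j) = s - 10 = -10 + s)
(2339 + 1151) + d(16, 18) = (2339 + 1151) + (-10 + 16) = 3490 + 6 = 3496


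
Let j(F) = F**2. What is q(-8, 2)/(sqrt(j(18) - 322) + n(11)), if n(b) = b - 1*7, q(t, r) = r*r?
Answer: 8/7 - 2*sqrt(2)/7 ≈ 0.73880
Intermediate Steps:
q(t, r) = r**2
n(b) = -7 + b (n(b) = b - 7 = -7 + b)
q(-8, 2)/(sqrt(j(18) - 322) + n(11)) = 2**2/(sqrt(18**2 - 322) + (-7 + 11)) = 4/(sqrt(324 - 322) + 4) = 4/(sqrt(2) + 4) = 4/(4 + sqrt(2))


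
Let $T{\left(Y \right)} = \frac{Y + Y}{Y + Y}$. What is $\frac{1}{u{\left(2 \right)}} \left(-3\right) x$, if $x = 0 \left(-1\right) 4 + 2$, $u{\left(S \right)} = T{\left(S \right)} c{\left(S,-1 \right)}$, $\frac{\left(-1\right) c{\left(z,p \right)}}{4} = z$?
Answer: $\frac{3}{4} \approx 0.75$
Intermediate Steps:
$c{\left(z,p \right)} = - 4 z$
$T{\left(Y \right)} = 1$ ($T{\left(Y \right)} = \frac{2 Y}{2 Y} = 2 Y \frac{1}{2 Y} = 1$)
$u{\left(S \right)} = - 4 S$ ($u{\left(S \right)} = 1 \left(- 4 S\right) = - 4 S$)
$x = 2$ ($x = 0 \cdot 4 + 2 = 0 + 2 = 2$)
$\frac{1}{u{\left(2 \right)}} \left(-3\right) x = \frac{1}{\left(-4\right) 2} \left(-3\right) 2 = \frac{1}{-8} \left(-3\right) 2 = \left(- \frac{1}{8}\right) \left(-3\right) 2 = \frac{3}{8} \cdot 2 = \frac{3}{4}$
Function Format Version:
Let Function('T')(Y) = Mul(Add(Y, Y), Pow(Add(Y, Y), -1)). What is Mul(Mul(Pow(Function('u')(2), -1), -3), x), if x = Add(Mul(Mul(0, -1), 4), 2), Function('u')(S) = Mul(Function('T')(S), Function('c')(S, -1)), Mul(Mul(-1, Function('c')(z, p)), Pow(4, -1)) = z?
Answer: Rational(3, 4) ≈ 0.75000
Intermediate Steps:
Function('c')(z, p) = Mul(-4, z)
Function('T')(Y) = 1 (Function('T')(Y) = Mul(Mul(2, Y), Pow(Mul(2, Y), -1)) = Mul(Mul(2, Y), Mul(Rational(1, 2), Pow(Y, -1))) = 1)
Function('u')(S) = Mul(-4, S) (Function('u')(S) = Mul(1, Mul(-4, S)) = Mul(-4, S))
x = 2 (x = Add(Mul(0, 4), 2) = Add(0, 2) = 2)
Mul(Mul(Pow(Function('u')(2), -1), -3), x) = Mul(Mul(Pow(Mul(-4, 2), -1), -3), 2) = Mul(Mul(Pow(-8, -1), -3), 2) = Mul(Mul(Rational(-1, 8), -3), 2) = Mul(Rational(3, 8), 2) = Rational(3, 4)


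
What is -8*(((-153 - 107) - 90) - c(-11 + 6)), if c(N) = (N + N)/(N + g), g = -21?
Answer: 36440/13 ≈ 2803.1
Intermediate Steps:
c(N) = 2*N/(-21 + N) (c(N) = (N + N)/(N - 21) = (2*N)/(-21 + N) = 2*N/(-21 + N))
-8*(((-153 - 107) - 90) - c(-11 + 6)) = -8*(((-153 - 107) - 90) - 2*(-11 + 6)/(-21 + (-11 + 6))) = -8*((-260 - 90) - 2*(-5)/(-21 - 5)) = -8*(-350 - 2*(-5)/(-26)) = -8*(-350 - 2*(-5)*(-1)/26) = -8*(-350 - 1*5/13) = -8*(-350 - 5/13) = -8*(-4555/13) = 36440/13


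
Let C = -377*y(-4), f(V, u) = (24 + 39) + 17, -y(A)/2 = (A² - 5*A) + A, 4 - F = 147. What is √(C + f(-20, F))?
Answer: 4*√1513 ≈ 155.59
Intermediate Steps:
F = -143 (F = 4 - 1*147 = 4 - 147 = -143)
y(A) = -2*A² + 8*A (y(A) = -2*((A² - 5*A) + A) = -2*(A² - 4*A) = -2*A² + 8*A)
f(V, u) = 80 (f(V, u) = 63 + 17 = 80)
C = 24128 (C = -754*(-4)*(4 - 1*(-4)) = -754*(-4)*(4 + 4) = -754*(-4)*8 = -377*(-64) = 24128)
√(C + f(-20, F)) = √(24128 + 80) = √24208 = 4*√1513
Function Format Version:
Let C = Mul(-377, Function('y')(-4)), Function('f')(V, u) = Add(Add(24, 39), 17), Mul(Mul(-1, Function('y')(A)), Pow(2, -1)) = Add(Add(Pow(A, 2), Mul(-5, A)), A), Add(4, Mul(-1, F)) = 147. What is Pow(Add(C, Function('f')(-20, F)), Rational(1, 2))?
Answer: Mul(4, Pow(1513, Rational(1, 2))) ≈ 155.59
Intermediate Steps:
F = -143 (F = Add(4, Mul(-1, 147)) = Add(4, -147) = -143)
Function('y')(A) = Add(Mul(-2, Pow(A, 2)), Mul(8, A)) (Function('y')(A) = Mul(-2, Add(Add(Pow(A, 2), Mul(-5, A)), A)) = Mul(-2, Add(Pow(A, 2), Mul(-4, A))) = Add(Mul(-2, Pow(A, 2)), Mul(8, A)))
Function('f')(V, u) = 80 (Function('f')(V, u) = Add(63, 17) = 80)
C = 24128 (C = Mul(-377, Mul(2, -4, Add(4, Mul(-1, -4)))) = Mul(-377, Mul(2, -4, Add(4, 4))) = Mul(-377, Mul(2, -4, 8)) = Mul(-377, -64) = 24128)
Pow(Add(C, Function('f')(-20, F)), Rational(1, 2)) = Pow(Add(24128, 80), Rational(1, 2)) = Pow(24208, Rational(1, 2)) = Mul(4, Pow(1513, Rational(1, 2)))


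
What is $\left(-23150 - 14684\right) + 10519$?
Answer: $-27315$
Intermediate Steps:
$\left(-23150 - 14684\right) + 10519 = -37834 + 10519 = -27315$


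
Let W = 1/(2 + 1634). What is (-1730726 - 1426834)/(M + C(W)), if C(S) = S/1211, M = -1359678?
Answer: 6255745241760/2693788614887 ≈ 2.3223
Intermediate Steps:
W = 1/1636 ≈ 0.00061125
C(S) = S/1211 (C(S) = S*(1/1211) = S/1211)
(-1730726 - 1426834)/(M + C(W)) = (-1730726 - 1426834)/(-1359678 + (1/1211)*(1/1636)) = -3157560/(-1359678 + 1/1981196) = -3157560/(-2693788614887/1981196) = -3157560*(-1981196/2693788614887) = 6255745241760/2693788614887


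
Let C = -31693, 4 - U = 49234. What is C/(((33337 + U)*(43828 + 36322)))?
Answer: 31693/1273823950 ≈ 2.4880e-5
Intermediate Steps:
U = -49230 (U = 4 - 1*49234 = 4 - 49234 = -49230)
C/(((33337 + U)*(43828 + 36322))) = -31693*1/((33337 - 49230)*(43828 + 36322)) = -31693/((-15893*80150)) = -31693/(-1273823950) = -31693*(-1/1273823950) = 31693/1273823950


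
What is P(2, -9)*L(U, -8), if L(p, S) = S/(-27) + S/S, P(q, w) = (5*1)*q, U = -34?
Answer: 350/27 ≈ 12.963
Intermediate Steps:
P(q, w) = 5*q
L(p, S) = 1 - S/27 (L(p, S) = S*(-1/27) + 1 = -S/27 + 1 = 1 - S/27)
P(2, -9)*L(U, -8) = (5*2)*(1 - 1/27*(-8)) = 10*(1 + 8/27) = 10*(35/27) = 350/27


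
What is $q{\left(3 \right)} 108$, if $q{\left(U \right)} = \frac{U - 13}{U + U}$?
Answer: $-180$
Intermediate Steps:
$q{\left(U \right)} = \frac{-13 + U}{2 U}$
$q{\left(3 \right)} 108 = \frac{-13 + 3}{2 \cdot 3} \cdot 108 = \frac{1}{2} \cdot \frac{1}{3} \left(-10\right) 108 = \left(- \frac{5}{3}\right) 108 = -180$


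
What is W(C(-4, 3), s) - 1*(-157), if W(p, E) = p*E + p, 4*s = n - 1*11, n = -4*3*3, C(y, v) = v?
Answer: 499/4 ≈ 124.75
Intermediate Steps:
n = -36 (n = -12*3 = -36)
s = -47/4 (s = (-36 - 1*11)/4 = (-36 - 11)/4 = (¼)*(-47) = -47/4 ≈ -11.750)
W(p, E) = p + E*p (W(p, E) = E*p + p = p + E*p)
W(C(-4, 3), s) - 1*(-157) = 3*(1 - 47/4) - 1*(-157) = 3*(-43/4) + 157 = -129/4 + 157 = 499/4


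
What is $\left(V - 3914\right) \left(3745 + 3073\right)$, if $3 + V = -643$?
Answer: $-31090080$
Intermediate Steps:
$V = -646$ ($V = -3 - 643 = -646$)
$\left(V - 3914\right) \left(3745 + 3073\right) = \left(-646 - 3914\right) \left(3745 + 3073\right) = \left(-4560\right) 6818 = -31090080$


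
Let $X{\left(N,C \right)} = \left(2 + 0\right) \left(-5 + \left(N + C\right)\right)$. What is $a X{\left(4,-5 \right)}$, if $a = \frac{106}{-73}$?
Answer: $\frac{1272}{73} \approx 17.425$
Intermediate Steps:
$a = - \frac{106}{73}$ ($a = 106 \left(- \frac{1}{73}\right) = - \frac{106}{73} \approx -1.4521$)
$X{\left(N,C \right)} = -10 + 2 C + 2 N$ ($X{\left(N,C \right)} = 2 \left(-5 + \left(C + N\right)\right) = 2 \left(-5 + C + N\right) = -10 + 2 C + 2 N$)
$a X{\left(4,-5 \right)} = - \frac{106 \left(-10 + 2 \left(-5\right) + 2 \cdot 4\right)}{73} = - \frac{106 \left(-10 - 10 + 8\right)}{73} = \left(- \frac{106}{73}\right) \left(-12\right) = \frac{1272}{73}$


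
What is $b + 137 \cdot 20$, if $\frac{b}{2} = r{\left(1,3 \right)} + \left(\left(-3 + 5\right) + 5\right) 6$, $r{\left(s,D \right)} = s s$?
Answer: $2826$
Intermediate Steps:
$r{\left(s,D \right)} = s^{2}$
$b = 86$ ($b = 2 \left(1^{2} + \left(\left(-3 + 5\right) + 5\right) 6\right) = 2 \left(1 + \left(2 + 5\right) 6\right) = 2 \left(1 + 7 \cdot 6\right) = 2 \left(1 + 42\right) = 2 \cdot 43 = 86$)
$b + 137 \cdot 20 = 86 + 137 \cdot 20 = 86 + 2740 = 2826$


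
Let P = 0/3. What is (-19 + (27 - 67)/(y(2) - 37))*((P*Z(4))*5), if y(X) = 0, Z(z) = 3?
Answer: 0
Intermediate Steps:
P = 0 (P = 0*(⅓) = 0)
(-19 + (27 - 67)/(y(2) - 37))*((P*Z(4))*5) = (-19 + (27 - 67)/(0 - 37))*((0*3)*5) = (-19 - 40/(-37))*(0*5) = (-19 - 40*(-1/37))*0 = (-19 + 40/37)*0 = -663/37*0 = 0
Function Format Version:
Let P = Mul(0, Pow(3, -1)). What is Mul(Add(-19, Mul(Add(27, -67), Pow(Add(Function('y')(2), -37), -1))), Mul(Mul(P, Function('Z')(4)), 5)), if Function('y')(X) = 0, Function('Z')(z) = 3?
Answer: 0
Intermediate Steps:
P = 0 (P = Mul(0, Rational(1, 3)) = 0)
Mul(Add(-19, Mul(Add(27, -67), Pow(Add(Function('y')(2), -37), -1))), Mul(Mul(P, Function('Z')(4)), 5)) = Mul(Add(-19, Mul(Add(27, -67), Pow(Add(0, -37), -1))), Mul(Mul(0, 3), 5)) = Mul(Add(-19, Mul(-40, Pow(-37, -1))), Mul(0, 5)) = Mul(Add(-19, Mul(-40, Rational(-1, 37))), 0) = Mul(Add(-19, Rational(40, 37)), 0) = Mul(Rational(-663, 37), 0) = 0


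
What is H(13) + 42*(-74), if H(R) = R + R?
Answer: -3082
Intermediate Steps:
H(R) = 2*R
H(13) + 42*(-74) = 2*13 + 42*(-74) = 26 - 3108 = -3082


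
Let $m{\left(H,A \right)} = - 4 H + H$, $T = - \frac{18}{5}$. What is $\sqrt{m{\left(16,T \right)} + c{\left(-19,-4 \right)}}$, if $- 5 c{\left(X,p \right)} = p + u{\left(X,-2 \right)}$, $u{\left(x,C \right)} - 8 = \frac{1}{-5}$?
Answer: $\frac{i \sqrt{1219}}{5} \approx 6.9828 i$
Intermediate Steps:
$u{\left(x,C \right)} = \frac{39}{5}$ ($u{\left(x,C \right)} = 8 + \frac{1}{-5} = 8 - \frac{1}{5} = \frac{39}{5}$)
$T = - \frac{18}{5}$ ($T = \left(-18\right) \frac{1}{5} = - \frac{18}{5} \approx -3.6$)
$c{\left(X,p \right)} = - \frac{39}{25} - \frac{p}{5}$ ($c{\left(X,p \right)} = - \frac{p + \frac{39}{5}}{5} = - \frac{\frac{39}{5} + p}{5} = - \frac{39}{25} - \frac{p}{5}$)
$m{\left(H,A \right)} = - 3 H$
$\sqrt{m{\left(16,T \right)} + c{\left(-19,-4 \right)}} = \sqrt{\left(-3\right) 16 - \frac{19}{25}} = \sqrt{-48 + \left(- \frac{39}{25} + \frac{4}{5}\right)} = \sqrt{-48 - \frac{19}{25}} = \sqrt{- \frac{1219}{25}} = \frac{i \sqrt{1219}}{5}$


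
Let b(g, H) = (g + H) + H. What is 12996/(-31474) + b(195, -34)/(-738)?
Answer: -6794123/11613906 ≈ -0.58500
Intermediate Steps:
b(g, H) = g + 2*H (b(g, H) = (H + g) + H = g + 2*H)
12996/(-31474) + b(195, -34)/(-738) = 12996/(-31474) + (195 + 2*(-34))/(-738) = 12996*(-1/31474) + (195 - 68)*(-1/738) = -6498/15737 + 127*(-1/738) = -6498/15737 - 127/738 = -6794123/11613906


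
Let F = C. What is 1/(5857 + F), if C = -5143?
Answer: 1/714 ≈ 0.0014006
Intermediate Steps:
F = -5143
1/(5857 + F) = 1/(5857 - 5143) = 1/714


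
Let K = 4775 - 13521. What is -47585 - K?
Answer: -38839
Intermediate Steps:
K = -8746
-47585 - K = -47585 - 1*(-8746) = -47585 + 8746 = -38839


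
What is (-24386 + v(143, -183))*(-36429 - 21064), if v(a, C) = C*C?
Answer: -523358779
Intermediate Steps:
v(a, C) = C²
(-24386 + v(143, -183))*(-36429 - 21064) = (-24386 + (-183)²)*(-36429 - 21064) = (-24386 + 33489)*(-57493) = 9103*(-57493) = -523358779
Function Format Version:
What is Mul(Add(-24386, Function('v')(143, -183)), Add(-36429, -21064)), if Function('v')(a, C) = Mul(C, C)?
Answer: -523358779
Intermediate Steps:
Function('v')(a, C) = Pow(C, 2)
Mul(Add(-24386, Function('v')(143, -183)), Add(-36429, -21064)) = Mul(Add(-24386, Pow(-183, 2)), Add(-36429, -21064)) = Mul(Add(-24386, 33489), -57493) = Mul(9103, -57493) = -523358779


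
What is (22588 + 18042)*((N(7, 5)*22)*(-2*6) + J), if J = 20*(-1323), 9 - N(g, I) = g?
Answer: -1096522440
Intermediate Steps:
N(g, I) = 9 - g
J = -26460
(22588 + 18042)*((N(7, 5)*22)*(-2*6) + J) = (22588 + 18042)*(((9 - 1*7)*22)*(-2*6) - 26460) = 40630*(((9 - 7)*22)*(-12) - 26460) = 40630*((2*22)*(-12) - 26460) = 40630*(44*(-12) - 26460) = 40630*(-528 - 26460) = 40630*(-26988) = -1096522440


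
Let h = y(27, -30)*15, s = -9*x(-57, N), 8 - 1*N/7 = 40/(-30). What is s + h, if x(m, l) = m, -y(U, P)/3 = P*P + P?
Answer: -38637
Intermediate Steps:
N = 196/3 (N = 56 - 280/(-30) = 56 - 280*(-1)/30 = 56 - 7*(-4/3) = 56 + 28/3 = 196/3 ≈ 65.333)
y(U, P) = -3*P - 3*P² (y(U, P) = -3*(P*P + P) = -3*(P² + P) = -3*(P + P²) = -3*P - 3*P²)
s = 513 (s = -9*(-57) = 513)
h = -39150 (h = -3*(-30)*(1 - 30)*15 = -3*(-30)*(-29)*15 = -2610*15 = -39150)
s + h = 513 - 39150 = -38637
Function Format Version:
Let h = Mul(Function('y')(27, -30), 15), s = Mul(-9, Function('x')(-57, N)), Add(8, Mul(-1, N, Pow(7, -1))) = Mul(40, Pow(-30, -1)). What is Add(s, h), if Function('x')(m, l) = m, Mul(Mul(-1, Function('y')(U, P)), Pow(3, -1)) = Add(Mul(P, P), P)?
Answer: -38637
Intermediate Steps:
N = Rational(196, 3) (N = Add(56, Mul(-7, Mul(40, Pow(-30, -1)))) = Add(56, Mul(-7, Mul(40, Rational(-1, 30)))) = Add(56, Mul(-7, Rational(-4, 3))) = Add(56, Rational(28, 3)) = Rational(196, 3) ≈ 65.333)
Function('y')(U, P) = Add(Mul(-3, P), Mul(-3, Pow(P, 2))) (Function('y')(U, P) = Mul(-3, Add(Mul(P, P), P)) = Mul(-3, Add(Pow(P, 2), P)) = Mul(-3, Add(P, Pow(P, 2))) = Add(Mul(-3, P), Mul(-3, Pow(P, 2))))
s = 513 (s = Mul(-9, -57) = 513)
h = -39150 (h = Mul(Mul(-3, -30, Add(1, -30)), 15) = Mul(Mul(-3, -30, -29), 15) = Mul(-2610, 15) = -39150)
Add(s, h) = Add(513, -39150) = -38637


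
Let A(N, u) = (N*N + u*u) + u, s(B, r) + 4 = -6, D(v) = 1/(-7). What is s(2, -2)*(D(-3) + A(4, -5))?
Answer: -2510/7 ≈ -358.57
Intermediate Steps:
D(v) = -⅐
s(B, r) = -10 (s(B, r) = -4 - 6 = -10)
A(N, u) = u + N² + u² (A(N, u) = (N² + u²) + u = u + N² + u²)
s(2, -2)*(D(-3) + A(4, -5)) = -10*(-⅐ + (-5 + 4² + (-5)²)) = -10*(-⅐ + (-5 + 16 + 25)) = -10*(-⅐ + 36) = -10*251/7 = -2510/7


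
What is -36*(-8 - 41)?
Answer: 1764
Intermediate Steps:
-36*(-8 - 41) = -36*(-49) = 1764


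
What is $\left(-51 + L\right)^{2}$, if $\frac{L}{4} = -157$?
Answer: $461041$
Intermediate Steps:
$L = -628$ ($L = 4 \left(-157\right) = -628$)
$\left(-51 + L\right)^{2} = \left(-51 - 628\right)^{2} = \left(-679\right)^{2} = 461041$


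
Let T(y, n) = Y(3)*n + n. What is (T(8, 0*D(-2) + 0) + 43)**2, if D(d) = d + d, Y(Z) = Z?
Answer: 1849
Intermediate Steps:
D(d) = 2*d
T(y, n) = 4*n (T(y, n) = 3*n + n = 4*n)
(T(8, 0*D(-2) + 0) + 43)**2 = (4*(0*(2*(-2)) + 0) + 43)**2 = (4*(0*(-4) + 0) + 43)**2 = (4*(0 + 0) + 43)**2 = (4*0 + 43)**2 = (0 + 43)**2 = 43**2 = 1849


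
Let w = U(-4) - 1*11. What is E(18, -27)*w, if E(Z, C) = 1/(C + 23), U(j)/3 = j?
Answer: 23/4 ≈ 5.7500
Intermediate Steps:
U(j) = 3*j
E(Z, C) = 1/(23 + C)
w = -23 (w = 3*(-4) - 1*11 = -12 - 11 = -23)
E(18, -27)*w = -23/(23 - 27) = -23/(-4) = -¼*(-23) = 23/4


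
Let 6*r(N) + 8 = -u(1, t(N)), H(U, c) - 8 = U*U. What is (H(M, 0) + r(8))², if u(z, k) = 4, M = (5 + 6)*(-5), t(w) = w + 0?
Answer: 9186961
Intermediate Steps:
t(w) = w
M = -55 (M = 11*(-5) = -55)
H(U, c) = 8 + U² (H(U, c) = 8 + U*U = 8 + U²)
r(N) = -2 (r(N) = -4/3 + (-1*4)/6 = -4/3 + (⅙)*(-4) = -4/3 - ⅔ = -2)
(H(M, 0) + r(8))² = ((8 + (-55)²) - 2)² = ((8 + 3025) - 2)² = (3033 - 2)² = 3031² = 9186961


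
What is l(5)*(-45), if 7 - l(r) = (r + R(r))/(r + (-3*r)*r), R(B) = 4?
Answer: -4491/14 ≈ -320.79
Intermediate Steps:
l(r) = 7 - (4 + r)/(r - 3*r²) (l(r) = 7 - (r + 4)/(r + (-3*r)*r) = 7 - (4 + r)/(r - 3*r²))
l(5)*(-45) = ((4 - 6*5 + 21*5²)/(5*(-1 + 3*5)))*(-45) = ((4 - 30 + 21*25)/(5*(-1 + 15)))*(-45) = ((⅕)*(4 - 30 + 525)/14)*(-45) = ((⅕)*(1/14)*499)*(-45) = (499/70)*(-45) = -4491/14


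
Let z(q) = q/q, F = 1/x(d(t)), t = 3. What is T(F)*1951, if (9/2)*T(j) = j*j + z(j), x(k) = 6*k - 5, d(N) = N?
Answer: 663340/1521 ≈ 436.12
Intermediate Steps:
x(k) = -5 + 6*k
F = 1/13 (F = 1/(-5 + 6*3) = 1/(-5 + 18) = 1/13 ≈ 0.076923)
z(q) = 1
T(j) = 2/9 + 2*j²/9 (T(j) = 2*(j*j + 1)/9 = 2*(j² + 1)/9 = 2*(1 + j²)/9 = 2/9 + 2*j²/9)
T(F)*1951 = (2/9 + 2*(1/13)²/9)*1951 = (2/9 + (2/9)*(1/169))*1951 = (2/9 + 2/1521)*1951 = (340/1521)*1951 = 663340/1521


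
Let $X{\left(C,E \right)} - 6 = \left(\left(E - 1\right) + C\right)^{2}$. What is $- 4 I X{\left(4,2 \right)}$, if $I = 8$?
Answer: $-992$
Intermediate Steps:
$X{\left(C,E \right)} = 6 + \left(-1 + C + E\right)^{2}$ ($X{\left(C,E \right)} = 6 + \left(\left(E - 1\right) + C\right)^{2} = 6 + \left(\left(-1 + E\right) + C\right)^{2} = 6 + \left(-1 + C + E\right)^{2}$)
$- 4 I X{\left(4,2 \right)} = \left(-4\right) 8 \left(6 + \left(-1 + 4 + 2\right)^{2}\right) = - 32 \left(6 + 5^{2}\right) = - 32 \left(6 + 25\right) = \left(-32\right) 31 = -992$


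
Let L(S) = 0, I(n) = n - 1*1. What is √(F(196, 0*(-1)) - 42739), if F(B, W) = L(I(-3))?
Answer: I*√42739 ≈ 206.73*I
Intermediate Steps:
I(n) = -1 + n (I(n) = n - 1 = -1 + n)
F(B, W) = 0
√(F(196, 0*(-1)) - 42739) = √(0 - 42739) = √(-42739) = I*√42739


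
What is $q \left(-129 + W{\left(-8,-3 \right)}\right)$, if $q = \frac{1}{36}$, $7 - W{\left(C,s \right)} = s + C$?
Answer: $- \frac{37}{12} \approx -3.0833$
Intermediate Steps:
$W{\left(C,s \right)} = 7 - C - s$ ($W{\left(C,s \right)} = 7 - \left(s + C\right) = 7 - \left(C + s\right) = 7 - C - s$)
$q = \frac{1}{36} \approx 0.027778$
$q \left(-129 + W{\left(-8,-3 \right)}\right) = \frac{-129 - -18}{36} = \frac{-129 + \left(7 + 8 + 3\right)}{36} = \frac{-129 + 18}{36} = \frac{1}{36} \left(-111\right) = - \frac{37}{12}$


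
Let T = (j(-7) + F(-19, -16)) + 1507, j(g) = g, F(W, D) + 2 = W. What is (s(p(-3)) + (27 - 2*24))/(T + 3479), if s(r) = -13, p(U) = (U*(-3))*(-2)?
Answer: -17/2479 ≈ -0.0068576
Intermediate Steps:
F(W, D) = -2 + W
p(U) = 6*U (p(U) = -3*U*(-2) = 6*U)
T = 1479 (T = (-7 + (-2 - 19)) + 1507 = (-7 - 21) + 1507 = -28 + 1507 = 1479)
(s(p(-3)) + (27 - 2*24))/(T + 3479) = (-13 + (27 - 2*24))/(1479 + 3479) = (-13 + (27 - 48))/4958 = (-13 - 21)*(1/4958) = -34*1/4958 = -17/2479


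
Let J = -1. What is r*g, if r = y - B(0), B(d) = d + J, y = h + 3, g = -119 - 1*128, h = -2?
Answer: -494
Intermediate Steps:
g = -247 (g = -119 - 128 = -247)
y = 1 (y = -2 + 3 = 1)
B(d) = -1 + d (B(d) = d - 1 = -1 + d)
r = 2 (r = 1 - (-1 + 0) = 1 - 1*(-1) = 1 + 1 = 2)
r*g = 2*(-247) = -494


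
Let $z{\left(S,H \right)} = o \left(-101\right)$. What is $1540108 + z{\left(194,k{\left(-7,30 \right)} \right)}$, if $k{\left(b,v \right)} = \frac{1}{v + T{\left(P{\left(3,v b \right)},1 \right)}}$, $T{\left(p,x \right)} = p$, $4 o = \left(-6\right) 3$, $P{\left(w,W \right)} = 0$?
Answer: $\frac{3081125}{2} \approx 1.5406 \cdot 10^{6}$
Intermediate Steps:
$o = - \frac{9}{2}$ ($o = \frac{\left(-6\right) 3}{4} = \frac{1}{4} \left(-18\right) = - \frac{9}{2} \approx -4.5$)
$k{\left(b,v \right)} = \frac{1}{v}$ ($k{\left(b,v \right)} = \frac{1}{v + 0} = \frac{1}{v}$)
$z{\left(S,H \right)} = \frac{909}{2}$ ($z{\left(S,H \right)} = \left(- \frac{9}{2}\right) \left(-101\right) = \frac{909}{2}$)
$1540108 + z{\left(194,k{\left(-7,30 \right)} \right)} = 1540108 + \frac{909}{2} = \frac{3081125}{2}$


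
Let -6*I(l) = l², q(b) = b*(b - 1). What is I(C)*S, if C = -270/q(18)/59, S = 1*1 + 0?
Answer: -75/2012018 ≈ -3.7276e-5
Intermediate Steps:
q(b) = b*(-1 + b)
S = 1 (S = 1 + 0 = 1)
C = -15/1003 (C = -270*1/(18*(-1 + 18))/59 = -270/(18*17)*(1/59) = -270/306*(1/59) = -270*1/306*(1/59) = -15/17*1/59 = -15/1003 ≈ -0.014955)
I(l) = -l²/6
I(C)*S = -(-15/1003)²/6*1 = -⅙*225/1006009*1 = -75/2012018*1 = -75/2012018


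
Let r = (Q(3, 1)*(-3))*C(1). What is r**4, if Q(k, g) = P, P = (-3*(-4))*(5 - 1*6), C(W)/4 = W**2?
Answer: 429981696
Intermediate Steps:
C(W) = 4*W**2
P = -12 (P = 12*(5 - 6) = 12*(-1) = -12)
Q(k, g) = -12
r = 144 (r = (-12*(-3))*(4*1**2) = 36*(4*1) = 36*4 = 144)
r**4 = 144**4 = 429981696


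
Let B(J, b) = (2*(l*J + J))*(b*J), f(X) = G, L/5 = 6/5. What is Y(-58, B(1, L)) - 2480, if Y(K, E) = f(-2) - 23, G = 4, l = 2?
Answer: -2499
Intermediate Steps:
L = 6 (L = 5*(6/5) = 6)
f(X) = 4
B(J, b) = 6*b*J² (B(J, b) = (2*(2*J + J))*(b*J) = (2*(3*J))*(J*b) = (6*J)*(J*b) = 6*b*J²)
Y(K, E) = -19 (Y(K, E) = 4 - 23 = -19)
Y(-58, B(1, L)) - 2480 = -19 - 2480 = -2499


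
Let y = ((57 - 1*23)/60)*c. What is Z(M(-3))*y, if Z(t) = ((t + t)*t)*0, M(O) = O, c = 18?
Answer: 0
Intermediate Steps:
y = 51/5 (y = ((57 - 1*23)/60)*18 = ((57 - 23)*(1/60))*18 = (34*(1/60))*18 = (17/30)*18 = 51/5 ≈ 10.200)
Z(t) = 0 (Z(t) = ((2*t)*t)*0 = (2*t²)*0 = 0)
Z(M(-3))*y = 0*(51/5) = 0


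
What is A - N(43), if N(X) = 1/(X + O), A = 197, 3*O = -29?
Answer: 19697/100 ≈ 196.97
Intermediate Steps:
O = -29/3 (O = (⅓)*(-29) = -29/3 ≈ -9.6667)
N(X) = 1/(-29/3 + X) (N(X) = 1/(X - 29/3) = 1/(-29/3 + X))
A - N(43) = 197 - 3/(-29 + 3*43) = 197 - 3/(-29 + 129) = 197 - 3/100 = 19697/100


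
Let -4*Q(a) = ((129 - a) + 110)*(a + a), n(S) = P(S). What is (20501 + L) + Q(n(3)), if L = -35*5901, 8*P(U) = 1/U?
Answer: -214316903/1152 ≈ -1.8604e+5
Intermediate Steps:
P(U) = 1/(8*U)
n(S) = 1/(8*S)
L = -206535
Q(a) = -a*(239 - a)/2 (Q(a) = -((129 - a) + 110)*(a + a)/4 = -(239 - a)*2*a/4 = -a*(239 - a)/2)
(20501 + L) + Q(n(3)) = (20501 - 206535) + ((⅛)/3)*(-239 + (⅛)/3)/2 = -186034 + ((⅛)*(⅓))*(-239 + (⅛)*(⅓))/2 = -186034 + (½)*(1/24)*(-239 + 1/24) = -186034 + (½)*(1/24)*(-5735/24) = -186034 - 5735/1152 = -214316903/1152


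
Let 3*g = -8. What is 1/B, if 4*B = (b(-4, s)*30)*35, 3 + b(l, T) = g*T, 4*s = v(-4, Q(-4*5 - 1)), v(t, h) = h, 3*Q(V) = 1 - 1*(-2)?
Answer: -2/1925 ≈ -0.0010390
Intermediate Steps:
g = -8/3 (g = (⅓)*(-8) = -8/3 ≈ -2.6667)
Q(V) = 1 (Q(V) = (1 - 1*(-2))/3 = (1 + 2)/3 = (⅓)*3 = 1)
s = ¼ (s = (¼)*1 = ¼ ≈ 0.25000)
b(l, T) = -3 - 8*T/3
B = -1925/2 (B = (((-3 - 8/3*¼)*30)*35)/4 = (((-3 - ⅔)*30)*35)/4 = (-11/3*30*35)/4 = (-110*35)/4 = (¼)*(-3850) = -1925/2 ≈ -962.50)
1/B = 1/(-1925/2) = -2/1925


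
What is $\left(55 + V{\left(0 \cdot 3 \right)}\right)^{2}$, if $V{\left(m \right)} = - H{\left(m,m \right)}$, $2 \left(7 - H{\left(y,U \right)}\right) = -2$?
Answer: $2209$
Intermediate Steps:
$H{\left(y,U \right)} = 8$ ($H{\left(y,U \right)} = 7 - -1 = 7 + 1 = 8$)
$V{\left(m \right)} = -8$ ($V{\left(m \right)} = \left(-1\right) 8 = -8$)
$\left(55 + V{\left(0 \cdot 3 \right)}\right)^{2} = \left(55 - 8\right)^{2} = 47^{2} = 2209$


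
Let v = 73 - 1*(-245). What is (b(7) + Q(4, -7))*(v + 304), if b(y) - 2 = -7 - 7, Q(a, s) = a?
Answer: -4976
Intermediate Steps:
b(y) = -12 (b(y) = 2 + (-7 - 7) = 2 - 14 = -12)
v = 318 (v = 73 + 245 = 318)
(b(7) + Q(4, -7))*(v + 304) = (-12 + 4)*(318 + 304) = -8*622 = -4976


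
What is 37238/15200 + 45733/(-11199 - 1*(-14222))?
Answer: 403856037/22974800 ≈ 17.578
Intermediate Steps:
37238/15200 + 45733/(-11199 - 1*(-14222)) = 37238*(1/15200) + 45733/(-11199 + 14222) = 18619/7600 + 45733/3023 = 403856037/22974800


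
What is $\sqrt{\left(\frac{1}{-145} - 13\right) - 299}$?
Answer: $\frac{i \sqrt{6559945}}{145} \approx 17.664 i$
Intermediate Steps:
$\sqrt{\left(\frac{1}{-145} - 13\right) - 299} = \sqrt{\left(- \frac{1}{145} - 13\right) - 299} = \sqrt{- \frac{1886}{145} - 299} = \sqrt{- \frac{45241}{145}} = \frac{i \sqrt{6559945}}{145}$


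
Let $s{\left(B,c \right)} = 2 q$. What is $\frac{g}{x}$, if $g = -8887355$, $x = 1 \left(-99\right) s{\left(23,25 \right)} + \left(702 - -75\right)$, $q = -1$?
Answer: $- \frac{1777471}{195} \approx -9115.2$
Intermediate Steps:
$s{\left(B,c \right)} = -2$ ($s{\left(B,c \right)} = 2 \left(-1\right) = -2$)
$x = 975$ ($x = 1 \left(-99\right) \left(-2\right) + \left(702 - -75\right) = \left(-99\right) \left(-2\right) + \left(702 + 75\right) = 198 + 777 = 975$)
$\frac{g}{x} = - \frac{8887355}{975} = \left(-8887355\right) \frac{1}{975} = - \frac{1777471}{195}$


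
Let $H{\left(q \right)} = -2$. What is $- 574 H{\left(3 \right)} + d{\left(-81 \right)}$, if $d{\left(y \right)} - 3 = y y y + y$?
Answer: $-530371$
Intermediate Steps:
$d{\left(y \right)} = 3 + y + y^{3}$ ($d{\left(y \right)} = 3 + \left(y y y + y\right) = 3 + \left(y^{2} y + y\right) = 3 + \left(y^{3} + y\right) = 3 + \left(y + y^{3}\right) = 3 + y + y^{3}$)
$- 574 H{\left(3 \right)} + d{\left(-81 \right)} = \left(-574\right) \left(-2\right) + \left(3 - 81 + \left(-81\right)^{3}\right) = 1148 - 531519 = -530371$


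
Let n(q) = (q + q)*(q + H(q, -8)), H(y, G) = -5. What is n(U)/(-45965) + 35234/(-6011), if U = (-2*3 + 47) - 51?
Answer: -324266822/55259123 ≈ -5.8681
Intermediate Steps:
U = -10 (U = (-6 + 47) - 51 = 41 - 51 = -10)
n(q) = 2*q*(-5 + q) (n(q) = (q + q)*(q - 5) = (2*q)*(-5 + q) = 2*q*(-5 + q))
n(U)/(-45965) + 35234/(-6011) = (2*(-10)*(-5 - 10))/(-45965) + 35234/(-6011) = (2*(-10)*(-15))*(-1/45965) + 35234*(-1/6011) = 300*(-1/45965) - 35234/6011 = -60/9193 - 35234/6011 = -324266822/55259123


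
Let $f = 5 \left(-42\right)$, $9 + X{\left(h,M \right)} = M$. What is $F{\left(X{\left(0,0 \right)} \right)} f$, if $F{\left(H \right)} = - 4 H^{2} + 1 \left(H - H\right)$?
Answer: $68040$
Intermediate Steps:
$X{\left(h,M \right)} = -9 + M$
$F{\left(H \right)} = - 4 H^{2}$ ($F{\left(H \right)} = - 4 H^{2} + 1 \cdot 0 = - 4 H^{2} + 0 = - 4 H^{2}$)
$f = -210$
$F{\left(X{\left(0,0 \right)} \right)} f = - 4 \left(-9 + 0\right)^{2} \left(-210\right) = - 4 \left(-9\right)^{2} \left(-210\right) = \left(-4\right) 81 \left(-210\right) = \left(-324\right) \left(-210\right) = 68040$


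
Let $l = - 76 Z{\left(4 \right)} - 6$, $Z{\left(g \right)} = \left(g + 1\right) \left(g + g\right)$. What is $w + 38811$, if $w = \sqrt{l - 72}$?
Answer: $38811 + i \sqrt{3118} \approx 38811.0 + 55.839 i$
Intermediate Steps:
$Z{\left(g \right)} = 2 g \left(1 + g\right)$ ($Z{\left(g \right)} = \left(1 + g\right) 2 g = 2 g \left(1 + g\right)$)
$l = -3046$ ($l = - 76 \cdot 2 \cdot 4 \left(1 + 4\right) - 6 = - 76 \cdot 2 \cdot 4 \cdot 5 - 6 = \left(-76\right) 40 - 6 = -3040 - 6 = -3046$)
$w = i \sqrt{3118}$ ($w = \sqrt{-3046 - 72} = \sqrt{-3118} = i \sqrt{3118} \approx 55.839 i$)
$w + 38811 = i \sqrt{3118} + 38811 = 38811 + i \sqrt{3118}$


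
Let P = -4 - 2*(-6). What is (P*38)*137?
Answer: 41648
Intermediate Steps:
P = 8 (P = -4 + 12 = 8)
(P*38)*137 = (8*38)*137 = 304*137 = 41648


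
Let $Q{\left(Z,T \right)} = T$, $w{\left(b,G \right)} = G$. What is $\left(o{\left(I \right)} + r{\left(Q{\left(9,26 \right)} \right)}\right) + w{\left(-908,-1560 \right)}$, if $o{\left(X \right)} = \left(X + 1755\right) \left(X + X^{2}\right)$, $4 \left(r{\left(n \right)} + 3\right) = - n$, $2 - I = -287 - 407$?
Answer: $\frac{2378015885}{2} \approx 1.189 \cdot 10^{9}$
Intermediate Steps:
$I = 696$ ($I = 2 - \left(-287 - 407\right) = 2 - -694 = 2 + 694 = 696$)
$r{\left(n \right)} = -3 - \frac{n}{4}$ ($r{\left(n \right)} = -3 + \frac{\left(-1\right) n}{4} = -3 - \frac{n}{4}$)
$o{\left(X \right)} = \left(1755 + X\right) \left(X + X^{2}\right)$
$\left(o{\left(I \right)} + r{\left(Q{\left(9,26 \right)} \right)}\right) + w{\left(-908,-1560 \right)} = \left(696 \left(1755 + 696^{2} + 1756 \cdot 696\right) - \frac{19}{2}\right) - 1560 = \left(696 \left(1755 + 484416 + 1222176\right) - \frac{19}{2}\right) - 1560 = \left(696 \cdot 1708347 - \frac{19}{2}\right) - 1560 = \left(1189009512 - \frac{19}{2}\right) - 1560 = \frac{2378019005}{2} - 1560 = \frac{2378015885}{2}$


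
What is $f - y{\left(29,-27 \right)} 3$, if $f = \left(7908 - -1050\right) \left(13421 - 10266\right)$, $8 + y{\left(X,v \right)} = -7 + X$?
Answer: $28262448$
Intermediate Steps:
$y{\left(X,v \right)} = -15 + X$ ($y{\left(X,v \right)} = -8 + \left(-7 + X\right) = -15 + X$)
$f = 28262490$ ($f = \left(7908 + \left(1120 - 70\right)\right) 3155 = \left(7908 + 1050\right) 3155 = 8958 \cdot 3155 = 28262490$)
$f - y{\left(29,-27 \right)} 3 = 28262490 - \left(-15 + 29\right) 3 = 28262490 - 14 \cdot 3 = 28262490 - 42 = 28262448$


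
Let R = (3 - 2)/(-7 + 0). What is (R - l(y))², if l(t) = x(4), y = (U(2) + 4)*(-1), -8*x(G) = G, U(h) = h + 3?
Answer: 25/196 ≈ 0.12755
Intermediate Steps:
U(h) = 3 + h
x(G) = -G/8
y = -9 (y = ((3 + 2) + 4)*(-1) = (5 + 4)*(-1) = 9*(-1) = -9)
l(t) = -½ (l(t) = -⅛*4 = -½)
R = -⅐ (R = 1/(-7) = 1*(-⅐) = -⅐ ≈ -0.14286)
(R - l(y))² = (-⅐ - 1*(-½))² = (-⅐ + ½)² = (5/14)² = 25/196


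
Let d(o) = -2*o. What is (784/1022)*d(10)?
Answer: -1120/73 ≈ -15.342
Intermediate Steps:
(784/1022)*d(10) = (784/1022)*(-2*10) = (784*(1/1022))*(-20) = (56/73)*(-20) = -1120/73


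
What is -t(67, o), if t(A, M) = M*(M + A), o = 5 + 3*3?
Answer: -1134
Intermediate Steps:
o = 14 (o = 5 + 9 = 14)
t(A, M) = M*(A + M)
-t(67, o) = -14*(67 + 14) = -14*81 = -1*1134 = -1134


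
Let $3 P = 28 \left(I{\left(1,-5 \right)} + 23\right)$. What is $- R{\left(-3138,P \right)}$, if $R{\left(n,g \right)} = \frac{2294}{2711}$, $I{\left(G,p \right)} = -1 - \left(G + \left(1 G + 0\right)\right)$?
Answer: $- \frac{2294}{2711} \approx -0.84618$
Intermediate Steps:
$I{\left(G,p \right)} = -1 - 2 G$ ($I{\left(G,p \right)} = -1 - \left(G + \left(G + 0\right)\right) = -1 - \left(G + G\right) = -1 - 2 G$)
$P = \frac{560}{3}$ ($P = \frac{28 \left(\left(-1 - 2\right) + 23\right)}{3} = \frac{28 \left(-3 + 23\right)}{3} = \frac{28 \cdot 20}{3} = \frac{1}{3} \cdot 560 = \frac{560}{3} \approx 186.67$)
$R{\left(n,g \right)} = \frac{2294}{2711}$ ($R{\left(n,g \right)} = 2294 \cdot \frac{1}{2711} = \frac{2294}{2711}$)
$- R{\left(-3138,P \right)} = \left(-1\right) \frac{2294}{2711} = - \frac{2294}{2711}$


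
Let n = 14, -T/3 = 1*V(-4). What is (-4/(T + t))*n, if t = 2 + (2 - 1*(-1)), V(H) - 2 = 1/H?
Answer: 224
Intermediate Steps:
V(H) = 2 + 1/H
T = -21/4 (T = -3*(2 + 1/(-4)) = -3*(2 - ¼) = -3*7/4 = -21/4 ≈ -5.2500)
t = 5 (t = 2 + (2 + 1) = 2 + 3 = 5)
(-4/(T + t))*n = (-4/(-21/4 + 5))*14 = (-4/(-¼))*14 = -4*(-4)*14 = 16*14 = 224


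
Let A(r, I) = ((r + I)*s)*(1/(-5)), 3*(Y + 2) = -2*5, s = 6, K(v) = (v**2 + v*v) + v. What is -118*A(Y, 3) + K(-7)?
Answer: -1197/5 ≈ -239.40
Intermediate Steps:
K(v) = v + 2*v**2 (K(v) = (v**2 + v**2) + v = 2*v**2 + v = v + 2*v**2)
Y = -16/3 (Y = -2 + (-2*5)/3 = -2 + (1/3)*(-10) = -2 - 10/3 = -16/3 ≈ -5.3333)
A(r, I) = -6*I/5 - 6*r/5 (A(r, I) = ((r + I)*6)*(1/(-5)) = ((I + r)*6)*(1*(-1/5)) = (6*I + 6*r)*(-1/5) = -6*I/5 - 6*r/5)
-118*A(Y, 3) + K(-7) = -118*(-6/5*3 - 6/5*(-16/3)) - 7*(1 + 2*(-7)) = -118*(-18/5 + 32/5) - 7*(1 - 14) = -118*14/5 - 7*(-13) = -1652/5 + 91 = -1197/5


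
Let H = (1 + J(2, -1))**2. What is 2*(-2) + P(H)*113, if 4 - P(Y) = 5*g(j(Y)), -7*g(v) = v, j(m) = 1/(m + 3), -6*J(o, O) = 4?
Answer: 92893/196 ≈ 473.94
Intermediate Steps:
J(o, O) = -2/3 (J(o, O) = -1/6*4 = -2/3)
j(m) = 1/(3 + m)
g(v) = -v/7
H = 1/9 (H = (1 - 2/3)**2 = (1/3)**2 = 1/9 ≈ 0.11111)
P(Y) = 4 + 5/(7*(3 + Y)) (P(Y) = 4 - 5*(-1/(7*(3 + Y))) = 4 - (-5)/(7*(3 + Y)) = 4 + 5/(7*(3 + Y)))
2*(-2) + P(H)*113 = 2*(-2) + ((89 + 28*(1/9))/(7*(3 + 1/9)))*113 = -4 + ((89 + 28/9)/(7*(28/9)))*113 = -4 + ((1/7)*(9/28)*(829/9))*113 = -4 + (829/196)*113 = -4 + 93677/196 = 92893/196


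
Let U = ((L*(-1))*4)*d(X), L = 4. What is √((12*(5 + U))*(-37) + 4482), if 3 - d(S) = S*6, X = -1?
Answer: √66198 ≈ 257.29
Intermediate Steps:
d(S) = 3 - 6*S (d(S) = 3 - S*6 = 3 - 6*S)
U = -144 (U = ((4*(-1))*4)*(3 - 6*(-1)) = (-4*4)*(3 + 6) = -16*9 = -144)
√((12*(5 + U))*(-37) + 4482) = √((12*(5 - 144))*(-37) + 4482) = √((12*(-139))*(-37) + 4482) = √(-1668*(-37) + 4482) = √(61716 + 4482) = √66198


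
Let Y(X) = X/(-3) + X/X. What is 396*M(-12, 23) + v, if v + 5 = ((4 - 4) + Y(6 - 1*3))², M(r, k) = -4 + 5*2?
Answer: 2371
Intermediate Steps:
Y(X) = 1 - X/3 (Y(X) = X*(-⅓) + 1 = -X/3 + 1 = 1 - X/3)
M(r, k) = 6 (M(r, k) = -4 + 10 = 6)
v = -5 (v = -5 + ((4 - 4) + (1 - (6 - 1*3)/3))² = -5 + (0 + (1 - (6 - 3)/3))² = -5 + (0 + (1 - ⅓*3))² = -5 + (0 + (1 - 1))² = -5 + (0 + 0)² = -5 + 0² = -5 + 0 = -5)
396*M(-12, 23) + v = 396*6 - 5 = 2376 - 5 = 2371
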